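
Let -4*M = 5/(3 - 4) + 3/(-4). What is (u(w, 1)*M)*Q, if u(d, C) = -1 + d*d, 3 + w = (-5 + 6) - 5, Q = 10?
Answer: 690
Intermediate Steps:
M = 23/16 (M = -(5/(3 - 4) + 3/(-4))/4 = -(5/(-1) + 3*(-¼))/4 = -(5*(-1) - ¾)/4 = -(-5 - ¾)/4 = -¼*(-23/4) = 23/16 ≈ 1.4375)
w = -7 (w = -3 + ((-5 + 6) - 5) = -3 + (1 - 5) = -3 - 4 = -7)
u(d, C) = -1 + d²
(u(w, 1)*M)*Q = ((-1 + (-7)²)*(23/16))*10 = ((-1 + 49)*(23/16))*10 = (48*(23/16))*10 = 69*10 = 690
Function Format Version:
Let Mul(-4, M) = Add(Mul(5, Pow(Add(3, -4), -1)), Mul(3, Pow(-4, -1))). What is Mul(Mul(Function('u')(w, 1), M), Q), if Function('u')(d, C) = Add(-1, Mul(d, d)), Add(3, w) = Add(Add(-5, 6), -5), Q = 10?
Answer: 690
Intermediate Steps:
M = Rational(23, 16) (M = Mul(Rational(-1, 4), Add(Mul(5, Pow(Add(3, -4), -1)), Mul(3, Pow(-4, -1)))) = Mul(Rational(-1, 4), Add(Mul(5, Pow(-1, -1)), Mul(3, Rational(-1, 4)))) = Mul(Rational(-1, 4), Add(Mul(5, -1), Rational(-3, 4))) = Mul(Rational(-1, 4), Add(-5, Rational(-3, 4))) = Mul(Rational(-1, 4), Rational(-23, 4)) = Rational(23, 16) ≈ 1.4375)
w = -7 (w = Add(-3, Add(Add(-5, 6), -5)) = Add(-3, Add(1, -5)) = Add(-3, -4) = -7)
Function('u')(d, C) = Add(-1, Pow(d, 2))
Mul(Mul(Function('u')(w, 1), M), Q) = Mul(Mul(Add(-1, Pow(-7, 2)), Rational(23, 16)), 10) = Mul(Mul(Add(-1, 49), Rational(23, 16)), 10) = Mul(Mul(48, Rational(23, 16)), 10) = Mul(69, 10) = 690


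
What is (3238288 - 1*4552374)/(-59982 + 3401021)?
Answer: -1314086/3341039 ≈ -0.39332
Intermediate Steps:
(3238288 - 1*4552374)/(-59982 + 3401021) = (3238288 - 4552374)/3341039 = -1314086*1/3341039 = -1314086/3341039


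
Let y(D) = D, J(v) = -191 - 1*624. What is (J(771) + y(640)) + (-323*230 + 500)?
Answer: -73965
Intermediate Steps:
J(v) = -815 (J(v) = -191 - 624 = -815)
(J(771) + y(640)) + (-323*230 + 500) = (-815 + 640) + (-323*230 + 500) = -175 + (-74290 + 500) = -175 - 73790 = -73965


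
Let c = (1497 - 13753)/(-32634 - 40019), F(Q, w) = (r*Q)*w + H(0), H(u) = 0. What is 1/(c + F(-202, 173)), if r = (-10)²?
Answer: -72653/253893161544 ≈ -2.8616e-7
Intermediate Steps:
r = 100
F(Q, w) = 100*Q*w (F(Q, w) = (100*Q)*w + 0 = 100*Q*w + 0 = 100*Q*w)
c = 12256/72653 (c = -12256/(-72653) = -12256*(-1/72653) = 12256/72653 ≈ 0.16869)
1/(c + F(-202, 173)) = 1/(12256/72653 + 100*(-202)*173) = 1/(12256/72653 - 3494600) = 1/(-253893161544/72653) = -72653/253893161544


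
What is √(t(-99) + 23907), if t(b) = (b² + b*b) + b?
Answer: √43410 ≈ 208.35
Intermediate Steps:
t(b) = b + 2*b² (t(b) = (b² + b²) + b = 2*b² + b = b + 2*b²)
√(t(-99) + 23907) = √(-99*(1 + 2*(-99)) + 23907) = √(-99*(1 - 198) + 23907) = √(-99*(-197) + 23907) = √(19503 + 23907) = √43410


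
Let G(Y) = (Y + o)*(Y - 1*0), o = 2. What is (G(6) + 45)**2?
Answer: 8649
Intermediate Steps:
G(Y) = Y*(2 + Y) (G(Y) = (Y + 2)*(Y - 1*0) = (2 + Y)*(Y + 0) = (2 + Y)*Y = Y*(2 + Y))
(G(6) + 45)**2 = (6*(2 + 6) + 45)**2 = (6*8 + 45)**2 = (48 + 45)**2 = 93**2 = 8649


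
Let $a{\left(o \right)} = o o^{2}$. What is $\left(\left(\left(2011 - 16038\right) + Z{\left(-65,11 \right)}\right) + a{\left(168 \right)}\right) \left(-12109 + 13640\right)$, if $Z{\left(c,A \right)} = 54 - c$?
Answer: $7238145444$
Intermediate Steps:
$a{\left(o \right)} = o^{3}$
$\left(\left(\left(2011 - 16038\right) + Z{\left(-65,11 \right)}\right) + a{\left(168 \right)}\right) \left(-12109 + 13640\right) = \left(\left(\left(2011 - 16038\right) + \left(54 - -65\right)\right) + 168^{3}\right) \left(-12109 + 13640\right) = \left(\left(-14027 + \left(54 + 65\right)\right) + 4741632\right) 1531 = \left(\left(-14027 + 119\right) + 4741632\right) 1531 = \left(-13908 + 4741632\right) 1531 = 4727724 \cdot 1531 = 7238145444$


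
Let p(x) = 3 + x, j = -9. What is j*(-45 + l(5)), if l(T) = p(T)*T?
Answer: 45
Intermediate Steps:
l(T) = T*(3 + T) (l(T) = (3 + T)*T = T*(3 + T))
j*(-45 + l(5)) = -9*(-45 + 5*(3 + 5)) = -9*(-45 + 5*8) = -9*(-45 + 40) = -9*(-5) = 45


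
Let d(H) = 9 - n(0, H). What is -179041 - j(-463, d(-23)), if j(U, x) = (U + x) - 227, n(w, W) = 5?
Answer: -178355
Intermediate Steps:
d(H) = 4 (d(H) = 9 - 1*5 = 9 - 5 = 4)
j(U, x) = -227 + U + x
-179041 - j(-463, d(-23)) = -179041 - (-227 - 463 + 4) = -179041 - 1*(-686) = -179041 + 686 = -178355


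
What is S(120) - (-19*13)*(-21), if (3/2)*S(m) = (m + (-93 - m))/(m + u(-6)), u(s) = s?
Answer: -295690/57 ≈ -5187.5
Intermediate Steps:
S(m) = -62/(-6 + m) (S(m) = 2*((m + (-93 - m))/(m - 6))/3 = 2*(-93/(-6 + m))/3 = -62/(-6 + m))
S(120) - (-19*13)*(-21) = -62/(-6 + 120) - (-19*13)*(-21) = -62/114 - (-247)*(-21) = -62*1/114 - 1*5187 = -31/57 - 5187 = -295690/57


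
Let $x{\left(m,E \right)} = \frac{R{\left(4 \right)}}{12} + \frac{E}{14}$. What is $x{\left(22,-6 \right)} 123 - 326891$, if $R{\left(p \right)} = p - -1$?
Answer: $- \frac{9152989}{28} \approx -3.2689 \cdot 10^{5}$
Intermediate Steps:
$R{\left(p \right)} = 1 + p$ ($R{\left(p \right)} = p + 1 = 1 + p$)
$x{\left(m,E \right)} = \frac{5}{12} + \frac{E}{14}$ ($x{\left(m,E \right)} = \frac{1 + 4}{12} + \frac{E}{14} = 5 \cdot \frac{1}{12} + E \frac{1}{14} = \frac{5}{12} + \frac{E}{14}$)
$x{\left(22,-6 \right)} 123 - 326891 = \left(\frac{5}{12} + \frac{1}{14} \left(-6\right)\right) 123 - 326891 = \left(\frac{5}{12} - \frac{3}{7}\right) 123 - 326891 = \left(- \frac{1}{84}\right) 123 - 326891 = - \frac{41}{28} - 326891 = - \frac{9152989}{28}$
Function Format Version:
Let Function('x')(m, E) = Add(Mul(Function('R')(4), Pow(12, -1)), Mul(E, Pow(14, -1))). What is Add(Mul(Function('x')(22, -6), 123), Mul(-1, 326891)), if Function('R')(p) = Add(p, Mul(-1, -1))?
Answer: Rational(-9152989, 28) ≈ -3.2689e+5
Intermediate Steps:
Function('R')(p) = Add(1, p) (Function('R')(p) = Add(p, 1) = Add(1, p))
Function('x')(m, E) = Add(Rational(5, 12), Mul(Rational(1, 14), E)) (Function('x')(m, E) = Add(Mul(Add(1, 4), Pow(12, -1)), Mul(E, Pow(14, -1))) = Add(Mul(5, Rational(1, 12)), Mul(E, Rational(1, 14))) = Add(Rational(5, 12), Mul(Rational(1, 14), E)))
Add(Mul(Function('x')(22, -6), 123), Mul(-1, 326891)) = Add(Mul(Add(Rational(5, 12), Mul(Rational(1, 14), -6)), 123), Mul(-1, 326891)) = Add(Mul(Add(Rational(5, 12), Rational(-3, 7)), 123), -326891) = Add(Mul(Rational(-1, 84), 123), -326891) = Add(Rational(-41, 28), -326891) = Rational(-9152989, 28)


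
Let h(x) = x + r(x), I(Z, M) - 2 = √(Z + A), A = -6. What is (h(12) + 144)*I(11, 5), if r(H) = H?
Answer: 336 + 168*√5 ≈ 711.66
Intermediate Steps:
I(Z, M) = 2 + √(-6 + Z) (I(Z, M) = 2 + √(Z - 6) = 2 + √(-6 + Z))
h(x) = 2*x (h(x) = x + x = 2*x)
(h(12) + 144)*I(11, 5) = (2*12 + 144)*(2 + √(-6 + 11)) = (24 + 144)*(2 + √5) = 168*(2 + √5) = 336 + 168*√5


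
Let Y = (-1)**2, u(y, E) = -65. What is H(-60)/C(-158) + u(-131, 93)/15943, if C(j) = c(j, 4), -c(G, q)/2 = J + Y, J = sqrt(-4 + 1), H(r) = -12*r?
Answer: 5*(-13*sqrt(3) + 1147909*I)/(15943*(sqrt(3) - I)) ≈ -90.004 + 155.88*I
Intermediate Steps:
J = I*sqrt(3) (J = sqrt(-3) = I*sqrt(3) ≈ 1.732*I)
Y = 1
c(G, q) = -2 - 2*I*sqrt(3) (c(G, q) = -2*(I*sqrt(3) + 1) = -2*(1 + I*sqrt(3)) = -2 - 2*I*sqrt(3))
C(j) = -2 - 2*I*sqrt(3)
H(-60)/C(-158) + u(-131, 93)/15943 = (-12*(-60))/(-2 - 2*I*sqrt(3)) - 65/15943 = 720/(-2 - 2*I*sqrt(3)) - 65*1/15943 = 720/(-2 - 2*I*sqrt(3)) - 65/15943 = -65/15943 + 720/(-2 - 2*I*sqrt(3))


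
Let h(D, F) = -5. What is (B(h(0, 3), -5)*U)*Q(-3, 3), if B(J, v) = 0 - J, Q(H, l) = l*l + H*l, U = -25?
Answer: 0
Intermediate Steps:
Q(H, l) = l² + H*l
B(J, v) = -J
(B(h(0, 3), -5)*U)*Q(-3, 3) = (-1*(-5)*(-25))*(3*(-3 + 3)) = (5*(-25))*(3*0) = -125*0 = 0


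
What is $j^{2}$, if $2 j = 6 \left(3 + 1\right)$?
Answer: $144$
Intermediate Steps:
$j = 12$ ($j = \frac{6 \left(3 + 1\right)}{2} = \frac{6 \cdot 4}{2} = \frac{1}{2} \cdot 24 = 12$)
$j^{2} = 12^{2} = 144$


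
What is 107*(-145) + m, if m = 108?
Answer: -15407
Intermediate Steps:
107*(-145) + m = 107*(-145) + 108 = -15515 + 108 = -15407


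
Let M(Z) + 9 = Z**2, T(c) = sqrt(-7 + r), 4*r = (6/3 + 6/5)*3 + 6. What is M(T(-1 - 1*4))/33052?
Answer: -121/330520 ≈ -0.00036609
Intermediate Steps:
r = 39/10 (r = ((6/3 + 6/5)*3 + 6)/4 = ((6*(1/3) + 6*(1/5))*3 + 6)/4 = ((2 + 6/5)*3 + 6)/4 = ((16/5)*3 + 6)/4 = (48/5 + 6)/4 = (1/4)*(78/5) = 39/10 ≈ 3.9000)
T(c) = I*sqrt(310)/10 (T(c) = sqrt(-7 + 39/10) = sqrt(-31/10) = I*sqrt(310)/10)
M(Z) = -9 + Z**2
M(T(-1 - 1*4))/33052 = (-9 + (I*sqrt(310)/10)**2)/33052 = (-9 - 31/10)*(1/33052) = -121/10*1/33052 = -121/330520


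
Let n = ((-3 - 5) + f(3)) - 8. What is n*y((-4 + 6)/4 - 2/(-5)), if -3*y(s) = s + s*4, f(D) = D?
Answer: 39/2 ≈ 19.500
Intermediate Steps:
y(s) = -5*s/3 (y(s) = -(s + s*4)/3 = -(s + 4*s)/3 = -5*s/3)
n = -13 (n = ((-3 - 5) + 3) - 8 = (-8 + 3) - 8 = -5 - 8 = -13)
n*y((-4 + 6)/4 - 2/(-5)) = -(-65)*((-4 + 6)/4 - 2/(-5))/3 = -(-65)*(2*(1/4) - 2*(-1/5))/3 = -(-65)*(1/2 + 2/5)/3 = -(-65)*9/(3*10) = -13*(-3/2) = 39/2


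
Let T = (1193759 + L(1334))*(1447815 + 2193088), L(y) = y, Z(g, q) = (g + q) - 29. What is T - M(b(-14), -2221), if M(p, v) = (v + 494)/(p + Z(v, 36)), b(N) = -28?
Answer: 9755430058689191/2242 ≈ 4.3512e+12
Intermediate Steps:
Z(g, q) = -29 + g + q
M(p, v) = (494 + v)/(7 + p + v) (M(p, v) = (v + 494)/(p + (-29 + v + 36)) = (494 + v)/(p + (7 + v)) = (494 + v)/(7 + p + v))
T = 4351217688979 (T = (1193759 + 1334)*(1447815 + 2193088) = 1195093*3640903 = 4351217688979)
T - M(b(-14), -2221) = 4351217688979 - (494 - 2221)/(7 - 28 - 2221) = 4351217688979 - (-1727)/(-2242) = 4351217688979 - (-1)*(-1727)/2242 = 4351217688979 - 1*1727/2242 = 4351217688979 - 1727/2242 = 9755430058689191/2242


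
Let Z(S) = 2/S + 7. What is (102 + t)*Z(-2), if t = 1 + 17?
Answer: 720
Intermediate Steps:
t = 18
Z(S) = 7 + 2/S
(102 + t)*Z(-2) = (102 + 18)*(7 + 2/(-2)) = 120*(7 + 2*(-½)) = 120*(7 - 1) = 120*6 = 720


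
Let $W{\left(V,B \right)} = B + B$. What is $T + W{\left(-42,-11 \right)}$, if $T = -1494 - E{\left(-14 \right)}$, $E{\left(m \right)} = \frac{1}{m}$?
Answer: $- \frac{21223}{14} \approx -1515.9$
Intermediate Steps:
$W{\left(V,B \right)} = 2 B$
$T = - \frac{20915}{14}$ ($T = -1494 - \frac{1}{-14} = -1494 - - \frac{1}{14} = -1494 + \frac{1}{14} = - \frac{20915}{14} \approx -1493.9$)
$T + W{\left(-42,-11 \right)} = - \frac{20915}{14} + 2 \left(-11\right) = - \frac{20915}{14} - 22 = - \frac{21223}{14}$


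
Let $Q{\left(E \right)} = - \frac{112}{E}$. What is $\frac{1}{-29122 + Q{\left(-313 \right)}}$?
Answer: $- \frac{313}{9115074} \approx -3.4339 \cdot 10^{-5}$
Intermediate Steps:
$\frac{1}{-29122 + Q{\left(-313 \right)}} = \frac{1}{-29122 - \frac{112}{-313}} = \frac{1}{-29122 - - \frac{112}{313}} = \frac{1}{-29122 + \frac{112}{313}} = \frac{1}{- \frac{9115074}{313}} = - \frac{313}{9115074}$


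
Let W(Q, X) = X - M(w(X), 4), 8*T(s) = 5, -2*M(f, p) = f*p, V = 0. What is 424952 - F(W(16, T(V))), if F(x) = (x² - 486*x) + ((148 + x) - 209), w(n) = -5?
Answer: 26904207/64 ≈ 4.2038e+5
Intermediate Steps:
M(f, p) = -f*p/2
T(s) = 5/8 (T(s) = (⅛)*5 = 5/8)
W(Q, X) = -10 + X (W(Q, X) = X - (-1)*(-5)*4/2 = X - 1*10 = X - 10 = -10 + X)
F(x) = -61 + x² - 485*x (F(x) = (x² - 486*x) + (-61 + x) = -61 + x² - 485*x)
424952 - F(W(16, T(V))) = 424952 - (-61 + (-10 + 5/8)² - 485*(-10 + 5/8)) = 424952 - (-61 + (-75/8)² - 485*(-75/8)) = 424952 - (-61 + 5625/64 + 36375/8) = 424952 - 1*292721/64 = 424952 - 292721/64 = 26904207/64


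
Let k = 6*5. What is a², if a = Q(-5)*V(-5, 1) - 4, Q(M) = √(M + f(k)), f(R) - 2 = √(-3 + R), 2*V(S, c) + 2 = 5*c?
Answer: (8 - 3*√3*√(-1 + √3))²/4 ≈ 3.1580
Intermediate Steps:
k = 30
V(S, c) = -1 + 5*c/2 (V(S, c) = -1 + (5*c)/2 = -1 + 5*c/2)
f(R) = 2 + √(-3 + R)
Q(M) = √(2 + M + 3*√3) (Q(M) = √(M + (2 + √(-3 + 30))) = √(M + (2 + √27)) = √(M + (2 + 3*√3)) = √(2 + M + 3*√3))
a = -4 + 3*√(-3 + 3*√3)/2 (a = √(2 - 5 + 3*√3)*(-1 + (5/2)*1) - 4 = √(-3 + 3*√3)*(-1 + 5/2) - 4 = √(-3 + 3*√3)*(3/2) - 4 = 3*√(-3 + 3*√3)/2 - 4 = -4 + 3*√(-3 + 3*√3)/2 ≈ -1.7771)
a² = (-4 + 3*√(-3 + 3*√3)/2)²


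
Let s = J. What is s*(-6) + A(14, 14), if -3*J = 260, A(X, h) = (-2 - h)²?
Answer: 776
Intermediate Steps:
J = -260/3 (J = -⅓*260 = -260/3 ≈ -86.667)
s = -260/3 ≈ -86.667
s*(-6) + A(14, 14) = -260/3*(-6) + (2 + 14)² = 520 + 16² = 520 + 256 = 776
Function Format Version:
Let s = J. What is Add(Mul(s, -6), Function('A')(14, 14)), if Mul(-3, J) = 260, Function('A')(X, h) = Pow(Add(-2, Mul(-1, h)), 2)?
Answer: 776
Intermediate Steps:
J = Rational(-260, 3) (J = Mul(Rational(-1, 3), 260) = Rational(-260, 3) ≈ -86.667)
s = Rational(-260, 3) ≈ -86.667
Add(Mul(s, -6), Function('A')(14, 14)) = Add(Mul(Rational(-260, 3), -6), Pow(Add(2, 14), 2)) = Add(520, Pow(16, 2)) = Add(520, 256) = 776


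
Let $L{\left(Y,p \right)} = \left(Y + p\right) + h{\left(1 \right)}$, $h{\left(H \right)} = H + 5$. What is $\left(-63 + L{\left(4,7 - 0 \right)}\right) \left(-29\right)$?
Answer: $1334$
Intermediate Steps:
$h{\left(H \right)} = 5 + H$
$L{\left(Y,p \right)} = 6 + Y + p$ ($L{\left(Y,p \right)} = \left(Y + p\right) + \left(5 + 1\right) = \left(Y + p\right) + 6 = 6 + Y + p$)
$\left(-63 + L{\left(4,7 - 0 \right)}\right) \left(-29\right) = \left(-63 + \left(6 + 4 + \left(7 - 0\right)\right)\right) \left(-29\right) = \left(-63 + \left(6 + 4 + \left(7 + 0\right)\right)\right) \left(-29\right) = \left(-63 + \left(6 + 4 + 7\right)\right) \left(-29\right) = \left(-63 + 17\right) \left(-29\right) = \left(-46\right) \left(-29\right) = 1334$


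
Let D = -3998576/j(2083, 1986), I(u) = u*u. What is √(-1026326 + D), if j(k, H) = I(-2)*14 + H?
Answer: 3*I*√119102841646/1021 ≈ 1014.0*I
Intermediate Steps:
I(u) = u²
j(k, H) = 56 + H (j(k, H) = (-2)²*14 + H = 4*14 + H = 56 + H)
D = -1999288/1021 (D = -3998576/(56 + 1986) = -3998576/2042 = -3998576*1/2042 = -1999288/1021 ≈ -1958.2)
√(-1026326 + D) = √(-1026326 - 1999288/1021) = √(-1049878134/1021) = 3*I*√119102841646/1021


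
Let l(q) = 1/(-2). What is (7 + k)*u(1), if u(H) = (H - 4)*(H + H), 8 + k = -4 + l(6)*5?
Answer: 45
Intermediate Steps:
l(q) = -1/2
k = -29/2 (k = -8 + (-4 - 1/2*5) = -8 + (-4 - 5/2) = -8 - 13/2 = -29/2 ≈ -14.500)
u(H) = 2*H*(-4 + H) (u(H) = (-4 + H)*(2*H) = 2*H*(-4 + H))
(7 + k)*u(1) = (7 - 29/2)*(2*1*(-4 + 1)) = -15*(-3) = -15/2*(-6) = 45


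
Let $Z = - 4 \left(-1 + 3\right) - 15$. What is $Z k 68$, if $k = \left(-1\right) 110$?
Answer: $172040$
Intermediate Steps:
$Z = -23$ ($Z = \left(-4\right) 2 - 15 = -8 - 15 = -23$)
$k = -110$
$Z k 68 = \left(-23\right) \left(-110\right) 68 = 2530 \cdot 68 = 172040$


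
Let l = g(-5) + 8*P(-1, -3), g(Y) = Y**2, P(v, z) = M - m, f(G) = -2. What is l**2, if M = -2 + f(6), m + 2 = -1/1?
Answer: 289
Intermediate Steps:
m = -3 (m = -2 - 1/1 = -2 - 1*1 = -2 - 1 = -3)
M = -4 (M = -2 - 2 = -4)
P(v, z) = -1 (P(v, z) = -4 - 1*(-3) = -4 + 3 = -1)
l = 17 (l = (-5)**2 + 8*(-1) = 25 - 8 = 17)
l**2 = 17**2 = 289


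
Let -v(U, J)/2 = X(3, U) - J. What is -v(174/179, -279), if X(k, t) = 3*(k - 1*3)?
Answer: 558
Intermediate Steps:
X(k, t) = -9 + 3*k (X(k, t) = 3*(k - 3) = 3*(-3 + k) = -9 + 3*k)
v(U, J) = 2*J (v(U, J) = -2*((-9 + 3*3) - J) = -2*((-9 + 9) - J) = -2*(0 - J) = -(-2)*J = 2*J)
-v(174/179, -279) = -2*(-279) = -1*(-558) = 558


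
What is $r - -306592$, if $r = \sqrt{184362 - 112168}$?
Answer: $306592 + \sqrt{72194} \approx 3.0686 \cdot 10^{5}$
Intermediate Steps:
$r = \sqrt{72194} \approx 268.69$
$r - -306592 = \sqrt{72194} - -306592 = \sqrt{72194} + 306592 = 306592 + \sqrt{72194}$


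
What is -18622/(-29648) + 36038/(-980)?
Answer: -131275633/3631880 ≈ -36.145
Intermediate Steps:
-18622/(-29648) + 36038/(-980) = -18622*(-1/29648) + 36038*(-1/980) = 9311/14824 - 18019/490 = -131275633/3631880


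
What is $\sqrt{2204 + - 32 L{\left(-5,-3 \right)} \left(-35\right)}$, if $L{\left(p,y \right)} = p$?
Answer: $2 i \sqrt{849} \approx 58.275 i$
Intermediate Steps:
$\sqrt{2204 + - 32 L{\left(-5,-3 \right)} \left(-35\right)} = \sqrt{2204 + \left(-32\right) \left(-5\right) \left(-35\right)} = \sqrt{2204 + 160 \left(-35\right)} = \sqrt{2204 - 5600} = \sqrt{-3396} = 2 i \sqrt{849}$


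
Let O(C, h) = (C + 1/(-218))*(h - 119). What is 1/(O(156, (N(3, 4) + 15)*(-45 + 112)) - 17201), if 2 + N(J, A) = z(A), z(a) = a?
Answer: 109/15468661 ≈ 7.0465e-6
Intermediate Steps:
N(J, A) = -2 + A
O(C, h) = (-119 + h)*(-1/218 + C) (O(C, h) = (C - 1/218)*(-119 + h) = (-1/218 + C)*(-119 + h) = (-119 + h)*(-1/218 + C))
1/(O(156, (N(3, 4) + 15)*(-45 + 112)) - 17201) = 1/((119/218 - 119*156 - ((-2 + 4) + 15)*(-45 + 112)/218 + 156*(((-2 + 4) + 15)*(-45 + 112))) - 17201) = 1/((119/218 - 18564 - (2 + 15)*67/218 + 156*((2 + 15)*67)) - 17201) = 1/((119/218 - 18564 - 17*67/218 + 156*(17*67)) - 17201) = 1/((119/218 - 18564 - 1/218*1139 + 156*1139) - 17201) = 1/((119/218 - 18564 - 1139/218 + 177684) - 17201) = 1/(17343570/109 - 17201) = 1/(15468661/109) = 109/15468661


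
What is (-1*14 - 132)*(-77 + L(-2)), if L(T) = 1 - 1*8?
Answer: 12264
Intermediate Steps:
L(T) = -7 (L(T) = 1 - 8 = -7)
(-1*14 - 132)*(-77 + L(-2)) = (-1*14 - 132)*(-77 - 7) = (-14 - 132)*(-84) = -146*(-84) = 12264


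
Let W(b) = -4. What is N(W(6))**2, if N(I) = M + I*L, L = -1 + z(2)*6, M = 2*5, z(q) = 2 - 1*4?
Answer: 3844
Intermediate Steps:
z(q) = -2 (z(q) = 2 - 4 = -2)
M = 10
L = -13 (L = -1 - 2*6 = -1 - 12 = -13)
N(I) = 10 - 13*I (N(I) = 10 + I*(-13) = 10 - 13*I)
N(W(6))**2 = (10 - 13*(-4))**2 = (10 + 52)**2 = 62**2 = 3844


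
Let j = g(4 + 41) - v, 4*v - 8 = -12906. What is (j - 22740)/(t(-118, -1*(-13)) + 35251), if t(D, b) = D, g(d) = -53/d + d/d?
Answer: -7349/13230 ≈ -0.55548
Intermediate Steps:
g(d) = 1 - 53/d (g(d) = -53/d + 1 = 1 - 53/d)
v = -6449/2 (v = 2 + (¼)*(-12906) = 2 - 6453/2 = -6449/2 ≈ -3224.5)
j = 290189/90 (j = (-53 + (4 + 41))/(4 + 41) - 1*(-6449/2) = (-53 + 45)/45 + 6449/2 = (1/45)*(-8) + 6449/2 = -8/45 + 6449/2 = 290189/90 ≈ 3224.3)
(j - 22740)/(t(-118, -1*(-13)) + 35251) = (290189/90 - 22740)/(-118 + 35251) = -1756411/90/35133 = -1756411/90*1/35133 = -7349/13230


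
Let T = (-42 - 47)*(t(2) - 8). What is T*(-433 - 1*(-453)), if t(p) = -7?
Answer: 26700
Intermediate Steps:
T = 1335 (T = (-42 - 47)*(-7 - 8) = -89*(-15) = 1335)
T*(-433 - 1*(-453)) = 1335*(-433 - 1*(-453)) = 1335*(-433 + 453) = 1335*20 = 26700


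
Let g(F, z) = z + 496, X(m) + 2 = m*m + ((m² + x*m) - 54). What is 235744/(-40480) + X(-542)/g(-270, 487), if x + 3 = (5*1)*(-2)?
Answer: 744823509/1243495 ≈ 598.98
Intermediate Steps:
x = -13 (x = -3 + (5*1)*(-2) = -3 + 5*(-2) = -3 - 10 = -13)
X(m) = -56 - 13*m + 2*m² (X(m) = -2 + (m*m + ((m² - 13*m) - 54)) = -2 + (m² + (-54 + m² - 13*m)) = -2 + (-54 - 13*m + 2*m²) = -56 - 13*m + 2*m²)
g(F, z) = 496 + z
235744/(-40480) + X(-542)/g(-270, 487) = 235744/(-40480) + (-56 - 13*(-542) + 2*(-542)²)/(496 + 487) = 235744*(-1/40480) + (-56 + 7046 + 2*293764)/983 = -7367/1265 + (-56 + 7046 + 587528)*(1/983) = -7367/1265 + 594518*(1/983) = -7367/1265 + 594518/983 = 744823509/1243495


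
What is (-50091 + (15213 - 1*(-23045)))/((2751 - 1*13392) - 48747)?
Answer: 11833/59388 ≈ 0.19925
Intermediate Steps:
(-50091 + (15213 - 1*(-23045)))/((2751 - 1*13392) - 48747) = (-50091 + (15213 + 23045))/((2751 - 13392) - 48747) = (-50091 + 38258)/(-10641 - 48747) = -11833/(-59388) = -11833*(-1/59388) = 11833/59388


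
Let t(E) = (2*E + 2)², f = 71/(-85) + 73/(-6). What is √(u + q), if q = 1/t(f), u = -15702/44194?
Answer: I*√6468095536335402/135255737 ≈ 0.59461*I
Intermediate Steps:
f = -6631/510 (f = 71*(-1/85) + 73*(-⅙) = -71/85 - 73/6 = -6631/510 ≈ -13.002)
u = -7851/22097 (u = -15702*1/44194 = -7851/22097 ≈ -0.35530)
t(E) = (2 + 2*E)²
q = 65025/37466641 (q = 1/(4*(1 - 6631/510)²) = 1/(4*(-6121/510)²) = 1/(4*(37466641/260100)) = 1/(37466641/65025) = 65025/37466641 ≈ 0.0017355)
√(u + q) = √(-7851/22097 + 65025/37466641) = √(-292713741066/827900366177) = I*√6468095536335402/135255737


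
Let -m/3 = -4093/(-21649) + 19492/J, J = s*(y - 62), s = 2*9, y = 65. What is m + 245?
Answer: -163365620/194841 ≈ -838.46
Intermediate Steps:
s = 18
J = 54 (J = 18*(65 - 62) = 18*3 = 54)
m = -211101665/194841 (m = -3*(-4093/(-21649) + 19492/54) = -3*(-4093*(-1/21649) + 19492*(1/54)) = -3*(4093/21649 + 9746/27) = -3*211101665/584523 = -211101665/194841 ≈ -1083.5)
m + 245 = -211101665/194841 + 245 = -163365620/194841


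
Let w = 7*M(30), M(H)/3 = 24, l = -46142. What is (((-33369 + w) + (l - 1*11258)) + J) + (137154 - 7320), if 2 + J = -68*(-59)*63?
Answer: 292323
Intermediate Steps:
M(H) = 72 (M(H) = 3*24 = 72)
w = 504 (w = 7*72 = 504)
J = 252754 (J = -2 - 68*(-59)*63 = -2 + 4012*63 = -2 + 252756 = 252754)
(((-33369 + w) + (l - 1*11258)) + J) + (137154 - 7320) = (((-33369 + 504) + (-46142 - 1*11258)) + 252754) + (137154 - 7320) = ((-32865 + (-46142 - 11258)) + 252754) + 129834 = ((-32865 - 57400) + 252754) + 129834 = (-90265 + 252754) + 129834 = 162489 + 129834 = 292323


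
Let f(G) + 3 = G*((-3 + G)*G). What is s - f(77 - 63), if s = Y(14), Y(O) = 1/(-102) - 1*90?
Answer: -228787/102 ≈ -2243.0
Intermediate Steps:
Y(O) = -9181/102 (Y(O) = -1/102 - 90 = -9181/102)
s = -9181/102 ≈ -90.010
f(G) = -3 + G**2*(-3 + G) (f(G) = -3 + G*((-3 + G)*G) = -3 + G*(G*(-3 + G)) = -3 + G**2*(-3 + G))
s - f(77 - 63) = -9181/102 - (-3 + (77 - 63)**3 - 3*(77 - 63)**2) = -9181/102 - (-3 + 14**3 - 3*14**2) = -9181/102 - (-3 + 2744 - 3*196) = -9181/102 - (-3 + 2744 - 588) = -9181/102 - 1*2153 = -9181/102 - 2153 = -228787/102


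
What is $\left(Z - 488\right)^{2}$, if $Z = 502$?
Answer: $196$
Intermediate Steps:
$\left(Z - 488\right)^{2} = \left(502 - 488\right)^{2} = 14^{2} = 196$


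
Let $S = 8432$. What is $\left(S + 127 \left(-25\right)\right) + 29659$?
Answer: $34916$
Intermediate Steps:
$\left(S + 127 \left(-25\right)\right) + 29659 = \left(8432 + 127 \left(-25\right)\right) + 29659 = \left(8432 - 3175\right) + 29659 = 5257 + 29659 = 34916$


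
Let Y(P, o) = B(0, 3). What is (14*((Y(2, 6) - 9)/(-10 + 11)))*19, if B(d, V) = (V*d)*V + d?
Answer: -2394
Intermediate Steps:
B(d, V) = d + d*V² (B(d, V) = d*V² + d = d + d*V²)
Y(P, o) = 0 (Y(P, o) = 0*(1 + 3²) = 0*(1 + 9) = 0*10 = 0)
(14*((Y(2, 6) - 9)/(-10 + 11)))*19 = (14*((0 - 9)/(-10 + 11)))*19 = (14*(-9/1))*19 = (14*(-9*1))*19 = (14*(-9))*19 = -126*19 = -2394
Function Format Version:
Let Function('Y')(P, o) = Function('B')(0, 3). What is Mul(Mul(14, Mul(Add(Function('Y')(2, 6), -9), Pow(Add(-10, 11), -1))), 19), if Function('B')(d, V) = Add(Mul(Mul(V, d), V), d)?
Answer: -2394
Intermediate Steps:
Function('B')(d, V) = Add(d, Mul(d, Pow(V, 2))) (Function('B')(d, V) = Add(Mul(d, Pow(V, 2)), d) = Add(d, Mul(d, Pow(V, 2))))
Function('Y')(P, o) = 0 (Function('Y')(P, o) = Mul(0, Add(1, Pow(3, 2))) = Mul(0, Add(1, 9)) = Mul(0, 10) = 0)
Mul(Mul(14, Mul(Add(Function('Y')(2, 6), -9), Pow(Add(-10, 11), -1))), 19) = Mul(Mul(14, Mul(Add(0, -9), Pow(Add(-10, 11), -1))), 19) = Mul(Mul(14, Mul(-9, Pow(1, -1))), 19) = Mul(Mul(14, Mul(-9, 1)), 19) = Mul(Mul(14, -9), 19) = Mul(-126, 19) = -2394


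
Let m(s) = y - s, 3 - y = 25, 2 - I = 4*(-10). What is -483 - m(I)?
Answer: -419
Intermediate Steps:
I = 42 (I = 2 - 4*(-10) = 2 - 1*(-40) = 2 + 40 = 42)
y = -22 (y = 3 - 1*25 = 3 - 25 = -22)
m(s) = -22 - s
-483 - m(I) = -483 - (-22 - 1*42) = -483 - (-22 - 42) = -483 - 1*(-64) = -483 + 64 = -419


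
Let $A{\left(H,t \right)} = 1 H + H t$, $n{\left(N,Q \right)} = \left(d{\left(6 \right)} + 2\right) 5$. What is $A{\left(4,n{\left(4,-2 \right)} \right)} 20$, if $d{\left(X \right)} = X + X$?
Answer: $5680$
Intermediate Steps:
$d{\left(X \right)} = 2 X$
$n{\left(N,Q \right)} = 70$ ($n{\left(N,Q \right)} = \left(2 \cdot 6 + 2\right) 5 = \left(12 + 2\right) 5 = 14 \cdot 5 = 70$)
$A{\left(H,t \right)} = H + H t$
$A{\left(4,n{\left(4,-2 \right)} \right)} 20 = 4 \left(1 + 70\right) 20 = 4 \cdot 71 \cdot 20 = 284 \cdot 20 = 5680$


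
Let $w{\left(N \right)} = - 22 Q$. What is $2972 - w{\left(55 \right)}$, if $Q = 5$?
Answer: $3082$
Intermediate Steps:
$w{\left(N \right)} = -110$ ($w{\left(N \right)} = \left(-22\right) 5 = -110$)
$2972 - w{\left(55 \right)} = 2972 - -110 = 2972 + 110 = 3082$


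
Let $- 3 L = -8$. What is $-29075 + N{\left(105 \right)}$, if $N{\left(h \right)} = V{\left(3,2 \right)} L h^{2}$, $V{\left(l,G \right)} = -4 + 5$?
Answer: $325$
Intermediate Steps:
$L = \frac{8}{3}$ ($L = \left(- \frac{1}{3}\right) \left(-8\right) = \frac{8}{3} \approx 2.6667$)
$V{\left(l,G \right)} = 1$
$N{\left(h \right)} = \frac{8 h^{2}}{3}$ ($N{\left(h \right)} = 1 \frac{8 h^{2}}{3} = \frac{8 h^{2}}{3}$)
$-29075 + N{\left(105 \right)} = -29075 + \frac{8 \cdot 105^{2}}{3} = -29075 + \frac{8}{3} \cdot 11025 = -29075 + 29400 = 325$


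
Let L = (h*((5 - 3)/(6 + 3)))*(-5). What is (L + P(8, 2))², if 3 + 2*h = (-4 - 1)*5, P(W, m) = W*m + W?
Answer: 126736/81 ≈ 1564.6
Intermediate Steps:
P(W, m) = W + W*m
h = -14 (h = -3/2 + ((-4 - 1)*5)/2 = -3/2 + (-5*5)/2 = -3/2 + (½)*(-25) = -3/2 - 25/2 = -14)
L = 140/9 (L = -14*(5 - 3)/(6 + 3)*(-5) = -28/9*(-5) = 140/9 ≈ 15.556)
(L + P(8, 2))² = (140/9 + 8*(1 + 2))² = (140/9 + 8*3)² = (140/9 + 24)² = (356/9)² = 126736/81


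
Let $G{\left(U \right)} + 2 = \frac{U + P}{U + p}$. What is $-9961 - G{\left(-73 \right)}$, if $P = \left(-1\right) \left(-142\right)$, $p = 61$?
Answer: $- \frac{39813}{4} \approx -9953.3$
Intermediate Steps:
$P = 142$
$G{\left(U \right)} = -2 + \frac{142 + U}{61 + U}$ ($G{\left(U \right)} = -2 + \frac{U + 142}{U + 61} = -2 + \frac{142 + U}{61 + U}$)
$-9961 - G{\left(-73 \right)} = -9961 - \frac{20 - -73}{61 - 73} = -9961 - \frac{20 + 73}{-12} = -9961 - \left(- \frac{1}{12}\right) 93 = -9961 - - \frac{31}{4} = -9961 + \frac{31}{4} = - \frac{39813}{4}$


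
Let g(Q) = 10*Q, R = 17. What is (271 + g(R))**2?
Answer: 194481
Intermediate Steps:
(271 + g(R))**2 = (271 + 10*17)**2 = (271 + 170)**2 = 441**2 = 194481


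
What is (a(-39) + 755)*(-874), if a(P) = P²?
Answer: -1989224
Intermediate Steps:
(a(-39) + 755)*(-874) = ((-39)² + 755)*(-874) = (1521 + 755)*(-874) = 2276*(-874) = -1989224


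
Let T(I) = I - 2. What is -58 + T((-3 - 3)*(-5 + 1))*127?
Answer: 2736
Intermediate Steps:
T(I) = -2 + I
-58 + T((-3 - 3)*(-5 + 1))*127 = -58 + (-2 + (-3 - 3)*(-5 + 1))*127 = -58 + (-2 - 6*(-4))*127 = -58 + (-2 + 24)*127 = -58 + 22*127 = -58 + 2794 = 2736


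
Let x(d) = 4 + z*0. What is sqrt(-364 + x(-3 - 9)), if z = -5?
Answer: 6*I*sqrt(10) ≈ 18.974*I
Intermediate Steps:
x(d) = 4 (x(d) = 4 - 5*0 = 4 + 0 = 4)
sqrt(-364 + x(-3 - 9)) = sqrt(-364 + 4) = sqrt(-360) = 6*I*sqrt(10)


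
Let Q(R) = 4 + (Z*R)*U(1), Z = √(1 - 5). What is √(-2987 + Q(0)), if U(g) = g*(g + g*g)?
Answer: I*√2983 ≈ 54.617*I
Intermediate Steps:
Z = 2*I (Z = √(-4) = 2*I ≈ 2.0*I)
U(g) = g*(g + g²)
Q(R) = 4 + 4*I*R (Q(R) = 4 + ((2*I)*R)*(1²*(1 + 1)) = 4 + (2*I*R)*(1*2) = 4 + (2*I*R)*2 = 4 + 4*I*R)
√(-2987 + Q(0)) = √(-2987 + (4 + 4*I*0)) = √(-2987 + (4 + 0)) = √(-2987 + 4) = √(-2983) = I*√2983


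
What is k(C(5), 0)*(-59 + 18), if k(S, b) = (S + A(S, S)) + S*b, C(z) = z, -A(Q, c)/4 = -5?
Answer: -1025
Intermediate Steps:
A(Q, c) = 20 (A(Q, c) = -4*(-5) = 20)
k(S, b) = 20 + S + S*b (k(S, b) = (S + 20) + S*b = (20 + S) + S*b = 20 + S + S*b)
k(C(5), 0)*(-59 + 18) = (20 + 5 + 5*0)*(-59 + 18) = (20 + 5 + 0)*(-41) = 25*(-41) = -1025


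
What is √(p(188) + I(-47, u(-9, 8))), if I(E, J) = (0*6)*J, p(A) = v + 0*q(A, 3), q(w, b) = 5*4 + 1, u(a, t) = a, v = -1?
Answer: I ≈ 1.0*I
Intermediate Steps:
q(w, b) = 21 (q(w, b) = 20 + 1 = 21)
p(A) = -1 (p(A) = -1 + 0*21 = -1 + 0 = -1)
I(E, J) = 0 (I(E, J) = 0*J = 0)
√(p(188) + I(-47, u(-9, 8))) = √(-1 + 0) = √(-1) = I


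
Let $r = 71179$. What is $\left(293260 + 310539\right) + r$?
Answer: $674978$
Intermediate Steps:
$\left(293260 + 310539\right) + r = \left(293260 + 310539\right) + 71179 = 603799 + 71179 = 674978$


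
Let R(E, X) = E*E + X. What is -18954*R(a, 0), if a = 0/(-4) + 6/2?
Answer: -170586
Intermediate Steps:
a = 3 (a = 0*(-1/4) + 6*(1/2) = 0 + 3 = 3)
R(E, X) = X + E**2 (R(E, X) = E**2 + X = X + E**2)
-18954*R(a, 0) = -18954*(0 + 3**2) = -18954*(0 + 9) = -18954*9 = -170586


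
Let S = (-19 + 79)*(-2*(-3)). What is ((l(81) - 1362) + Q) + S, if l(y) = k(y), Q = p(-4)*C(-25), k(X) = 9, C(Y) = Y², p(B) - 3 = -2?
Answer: -368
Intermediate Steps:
p(B) = 1 (p(B) = 3 - 2 = 1)
Q = 625 (Q = 1*(-25)² = 1*625 = 625)
l(y) = 9
S = 360 (S = 60*6 = 360)
((l(81) - 1362) + Q) + S = ((9 - 1362) + 625) + 360 = (-1353 + 625) + 360 = -728 + 360 = -368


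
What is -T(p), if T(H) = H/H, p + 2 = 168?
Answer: -1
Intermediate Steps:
p = 166 (p = -2 + 168 = 166)
T(H) = 1
-T(p) = -1*1 = -1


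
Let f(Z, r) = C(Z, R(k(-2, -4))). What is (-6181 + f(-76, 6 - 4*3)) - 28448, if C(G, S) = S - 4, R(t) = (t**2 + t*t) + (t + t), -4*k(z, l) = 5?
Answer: -277059/8 ≈ -34632.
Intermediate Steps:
k(z, l) = -5/4 (k(z, l) = -1/4*5 = -5/4)
R(t) = 2*t + 2*t**2 (R(t) = (t**2 + t**2) + 2*t = 2*t**2 + 2*t = 2*t + 2*t**2)
C(G, S) = -4 + S
f(Z, r) = -27/8 (f(Z, r) = -4 + 2*(-5/4)*(1 - 5/4) = -4 + 2*(-5/4)*(-1/4) = -4 + 5/8 = -27/8)
(-6181 + f(-76, 6 - 4*3)) - 28448 = (-6181 - 27/8) - 28448 = -49475/8 - 28448 = -277059/8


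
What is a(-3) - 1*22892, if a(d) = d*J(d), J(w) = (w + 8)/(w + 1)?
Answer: -45769/2 ≈ -22885.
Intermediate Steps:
J(w) = (8 + w)/(1 + w)
a(d) = d*(8 + d)/(1 + d) (a(d) = d*((8 + d)/(1 + d)) = d*(8 + d)/(1 + d))
a(-3) - 1*22892 = -3*(8 - 3)/(1 - 3) - 1*22892 = -3*5/(-2) - 22892 = -3*(-½)*5 - 22892 = 15/2 - 22892 = -45769/2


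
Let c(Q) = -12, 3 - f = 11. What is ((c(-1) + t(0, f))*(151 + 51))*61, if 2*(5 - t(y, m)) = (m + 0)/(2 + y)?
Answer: -61610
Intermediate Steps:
f = -8 (f = 3 - 1*11 = 3 - 11 = -8)
t(y, m) = 5 - m/(2*(2 + y)) (t(y, m) = 5 - (m + 0)/(2*(2 + y)) = 5 - m/(2*(2 + y)))
((c(-1) + t(0, f))*(151 + 51))*61 = ((-12 + (20 - 1*(-8) + 10*0)/(2*(2 + 0)))*(151 + 51))*61 = ((-12 + (½)*(20 + 8 + 0)/2)*202)*61 = ((-12 + (½)*(½)*28)*202)*61 = ((-12 + 7)*202)*61 = -5*202*61 = -1010*61 = -61610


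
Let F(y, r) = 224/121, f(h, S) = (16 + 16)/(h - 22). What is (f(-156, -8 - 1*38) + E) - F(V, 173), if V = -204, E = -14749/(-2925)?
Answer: 94856381/31499325 ≈ 3.0114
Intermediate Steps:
E = 14749/2925 (E = -14749*(-1/2925) = 14749/2925 ≈ 5.0424)
f(h, S) = 32/(-22 + h)
F(y, r) = 224/121 (F(y, r) = 224*(1/121) = 224/121)
(f(-156, -8 - 1*38) + E) - F(V, 173) = (32/(-22 - 156) + 14749/2925) - 1*224/121 = (32/(-178) + 14749/2925) - 224/121 = (32*(-1/178) + 14749/2925) - 224/121 = (-16/89 + 14749/2925) - 224/121 = 1265861/260325 - 224/121 = 94856381/31499325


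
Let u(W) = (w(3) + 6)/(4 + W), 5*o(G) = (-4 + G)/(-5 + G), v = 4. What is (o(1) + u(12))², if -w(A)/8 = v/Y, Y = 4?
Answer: 1/1600 ≈ 0.00062500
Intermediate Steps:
w(A) = -8 (w(A) = -32/4 = -8*1 = -8)
o(G) = (-4 + G)/(5*(-5 + G)) (o(G) = ((-4 + G)/(-5 + G))/5 = (-4 + G)/(5*(-5 + G)))
u(W) = -2/(4 + W) (u(W) = (-8 + 6)/(4 + W) = -2/(4 + W))
(o(1) + u(12))² = ((-4 + 1)/(5*(-5 + 1)) - 2/(4 + 12))² = ((⅕)*(-3)/(-4) - 2/16)² = ((⅕)*(-¼)*(-3) - 2*1/16)² = (3/20 - ⅛)² = (1/40)² = 1/1600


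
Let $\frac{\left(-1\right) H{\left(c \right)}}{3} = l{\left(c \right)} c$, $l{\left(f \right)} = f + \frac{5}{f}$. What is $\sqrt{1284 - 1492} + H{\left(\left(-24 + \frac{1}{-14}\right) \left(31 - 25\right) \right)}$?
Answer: $- \frac{3067098}{49} + 4 i \sqrt{13} \approx -62594.0 + 14.422 i$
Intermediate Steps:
$H{\left(c \right)} = - 3 c \left(c + \frac{5}{c}\right)$ ($H{\left(c \right)} = - 3 \left(c + \frac{5}{c}\right) c = - 3 c \left(c + \frac{5}{c}\right)$)
$\sqrt{1284 - 1492} + H{\left(\left(-24 + \frac{1}{-14}\right) \left(31 - 25\right) \right)} = \sqrt{1284 - 1492} - \left(15 + 3 \left(\left(-24 + \frac{1}{-14}\right) \left(31 - 25\right)\right)^{2}\right) = \sqrt{-208} - \left(15 + 3 \left(\left(-24 - \frac{1}{14}\right) 6\right)^{2}\right) = 4 i \sqrt{13} - \left(15 + 3 \left(\left(- \frac{337}{14}\right) 6\right)^{2}\right) = 4 i \sqrt{13} - \left(15 + 3 \left(- \frac{1011}{7}\right)^{2}\right) = 4 i \sqrt{13} - \frac{3067098}{49} = - \frac{3067098}{49} + 4 i \sqrt{13}$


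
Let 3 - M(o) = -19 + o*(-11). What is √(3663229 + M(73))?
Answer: √3664054 ≈ 1914.2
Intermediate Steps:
M(o) = 22 + 11*o (M(o) = 3 - (-19 + o*(-11)) = 3 - (-19 - 11*o) = 3 + (19 + 11*o) = 22 + 11*o)
√(3663229 + M(73)) = √(3663229 + (22 + 11*73)) = √(3663229 + (22 + 803)) = √(3663229 + 825) = √3664054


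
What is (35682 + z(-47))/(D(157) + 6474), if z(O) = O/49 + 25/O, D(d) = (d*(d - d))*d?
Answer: 41086106/7454811 ≈ 5.5114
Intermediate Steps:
D(d) = 0 (D(d) = (d*0)*d = 0*d = 0)
z(O) = 25/O + O/49 (z(O) = O*(1/49) + 25/O = O/49 + 25/O = 25/O + O/49)
(35682 + z(-47))/(D(157) + 6474) = (35682 + (25/(-47) + (1/49)*(-47)))/(0 + 6474) = (35682 + (25*(-1/47) - 47/49))/6474 = (35682 + (-25/47 - 47/49))*(1/6474) = (35682 - 3434/2303)*(1/6474) = (82172212/2303)*(1/6474) = 41086106/7454811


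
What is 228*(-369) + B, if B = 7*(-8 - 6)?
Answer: -84230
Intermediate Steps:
B = -98 (B = 7*(-14) = -98)
228*(-369) + B = 228*(-369) - 98 = -84132 - 98 = -84230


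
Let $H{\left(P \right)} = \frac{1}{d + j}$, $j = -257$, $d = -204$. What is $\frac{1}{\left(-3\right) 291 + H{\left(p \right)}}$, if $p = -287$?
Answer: $- \frac{461}{402454} \approx -0.0011455$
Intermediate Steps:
$H{\left(P \right)} = - \frac{1}{461}$ ($H{\left(P \right)} = \frac{1}{-204 - 257} = \frac{1}{-461} = - \frac{1}{461}$)
$\frac{1}{\left(-3\right) 291 + H{\left(p \right)}} = \frac{1}{\left(-3\right) 291 - \frac{1}{461}} = \frac{1}{-873 - \frac{1}{461}} = \frac{1}{- \frac{402454}{461}} = - \frac{461}{402454}$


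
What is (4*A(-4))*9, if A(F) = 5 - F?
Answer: 324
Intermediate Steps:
(4*A(-4))*9 = (4*(5 - 1*(-4)))*9 = (4*(5 + 4))*9 = (4*9)*9 = 36*9 = 324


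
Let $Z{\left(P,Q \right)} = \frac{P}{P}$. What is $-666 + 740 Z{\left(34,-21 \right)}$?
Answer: $74$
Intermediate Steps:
$Z{\left(P,Q \right)} = 1$
$-666 + 740 Z{\left(34,-21 \right)} = -666 + 740 \cdot 1 = -666 + 740 = 74$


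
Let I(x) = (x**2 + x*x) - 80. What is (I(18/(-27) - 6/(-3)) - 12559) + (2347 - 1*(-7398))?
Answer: -26014/9 ≈ -2890.4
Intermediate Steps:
I(x) = -80 + 2*x**2 (I(x) = (x**2 + x**2) - 80 = 2*x**2 - 80 = -80 + 2*x**2)
(I(18/(-27) - 6/(-3)) - 12559) + (2347 - 1*(-7398)) = ((-80 + 2*(18/(-27) - 6/(-3))**2) - 12559) + (2347 - 1*(-7398)) = ((-80 + 2*(18*(-1/27) - 6*(-1/3))**2) - 12559) + (2347 + 7398) = ((-80 + 2*(-2/3 + 2)**2) - 12559) + 9745 = ((-80 + 2*(4/3)**2) - 12559) + 9745 = ((-80 + 2*(16/9)) - 12559) + 9745 = ((-80 + 32/9) - 12559) + 9745 = (-688/9 - 12559) + 9745 = -113719/9 + 9745 = -26014/9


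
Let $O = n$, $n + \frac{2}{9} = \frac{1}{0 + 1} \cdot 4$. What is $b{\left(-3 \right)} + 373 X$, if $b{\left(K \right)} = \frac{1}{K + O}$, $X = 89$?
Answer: $\frac{232388}{7} \approx 33198.0$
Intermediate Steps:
$n = \frac{34}{9}$ ($n = - \frac{2}{9} + \frac{1}{0 + 1} \cdot 4 = - \frac{2}{9} + 1^{-1} \cdot 4 = - \frac{2}{9} + 1 \cdot 4 = - \frac{2}{9} + 4 = \frac{34}{9} \approx 3.7778$)
$O = \frac{34}{9} \approx 3.7778$
$b{\left(K \right)} = \frac{1}{\frac{34}{9} + K}$ ($b{\left(K \right)} = \frac{1}{K + \frac{34}{9}} = \frac{1}{\frac{34}{9} + K}$)
$b{\left(-3 \right)} + 373 X = \frac{9}{34 + 9 \left(-3\right)} + 373 \cdot 89 = \frac{9}{34 - 27} + 33197 = \frac{9}{7} + 33197 = \frac{232388}{7}$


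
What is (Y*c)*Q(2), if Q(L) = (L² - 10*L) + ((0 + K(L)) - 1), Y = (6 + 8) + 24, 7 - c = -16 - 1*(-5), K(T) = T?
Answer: -10260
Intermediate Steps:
c = 18 (c = 7 - (-16 - 1*(-5)) = 7 - (-16 + 5) = 7 - 1*(-11) = 7 + 11 = 18)
Y = 38 (Y = 14 + 24 = 38)
Q(L) = -1 + L² - 9*L (Q(L) = (L² - 10*L) + ((0 + L) - 1) = (L² - 10*L) + (L - 1) = (L² - 10*L) + (-1 + L) = -1 + L² - 9*L)
(Y*c)*Q(2) = (38*18)*(-1 + 2² - 9*2) = 684*(-1 + 4 - 18) = 684*(-15) = -10260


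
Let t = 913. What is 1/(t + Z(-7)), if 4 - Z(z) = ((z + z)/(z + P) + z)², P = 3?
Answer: 4/3619 ≈ 0.0011053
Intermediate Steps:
Z(z) = 4 - (z + 2*z/(3 + z))² (Z(z) = 4 - ((z + z)/(z + 3) + z)² = 4 - ((2*z)/(3 + z) + z)² = 4 - (2*z/(3 + z) + z)² = 4 - (z + 2*z/(3 + z))²)
1/(t + Z(-7)) = 1/(913 + (4 - 1*(-7)²*(5 - 7)²/(3 - 7)²)) = 1/(913 + (4 - 1*49*(-2)²/(-4)²)) = 1/(913 + (4 - 1*49*1/16*4)) = 1/(913 + (4 - 49/4)) = 1/(913 - 33/4) = 1/(3619/4) = 4/3619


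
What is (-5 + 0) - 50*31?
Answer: -1555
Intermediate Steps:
(-5 + 0) - 50*31 = -5 - 1550 = -1555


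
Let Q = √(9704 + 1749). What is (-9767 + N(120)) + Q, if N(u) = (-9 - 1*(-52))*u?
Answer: -4607 + √11453 ≈ -4500.0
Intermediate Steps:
N(u) = 43*u (N(u) = (-9 + 52)*u = 43*u)
Q = √11453 ≈ 107.02
(-9767 + N(120)) + Q = (-9767 + 43*120) + √11453 = (-9767 + 5160) + √11453 = -4607 + √11453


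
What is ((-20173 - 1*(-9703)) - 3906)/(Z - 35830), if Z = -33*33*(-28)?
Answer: 7188/2669 ≈ 2.6931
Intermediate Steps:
Z = 30492 (Z = -1089*(-28) = 30492)
((-20173 - 1*(-9703)) - 3906)/(Z - 35830) = ((-20173 - 1*(-9703)) - 3906)/(30492 - 35830) = ((-20173 + 9703) - 3906)/(-5338) = (-10470 - 3906)*(-1/5338) = -14376*(-1/5338) = 7188/2669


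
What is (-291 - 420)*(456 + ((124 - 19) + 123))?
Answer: -486324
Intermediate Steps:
(-291 - 420)*(456 + ((124 - 19) + 123)) = -711*(456 + (105 + 123)) = -711*(456 + 228) = -711*684 = -486324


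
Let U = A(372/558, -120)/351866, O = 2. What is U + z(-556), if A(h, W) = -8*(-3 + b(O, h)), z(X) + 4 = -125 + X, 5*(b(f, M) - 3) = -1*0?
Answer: -685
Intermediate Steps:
b(f, M) = 3 (b(f, M) = 3 + (-1*0)/5 = 3 + (⅕)*0 = 3 + 0 = 3)
z(X) = -129 + X (z(X) = -4 + (-125 + X) = -129 + X)
A(h, W) = 0 (A(h, W) = -8*(-3 + 3) = -8*0 = 0)
U = 0 (U = 0/351866 = 0*(1/351866) = 0)
U + z(-556) = 0 + (-129 - 556) = 0 - 685 = -685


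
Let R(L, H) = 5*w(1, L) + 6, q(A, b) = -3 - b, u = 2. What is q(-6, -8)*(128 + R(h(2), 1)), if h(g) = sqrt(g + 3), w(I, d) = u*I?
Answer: 720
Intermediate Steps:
w(I, d) = 2*I
h(g) = sqrt(3 + g)
R(L, H) = 16 (R(L, H) = 5*(2*1) + 6 = 5*2 + 6 = 10 + 6 = 16)
q(-6, -8)*(128 + R(h(2), 1)) = (-3 - 1*(-8))*(128 + 16) = (-3 + 8)*144 = 5*144 = 720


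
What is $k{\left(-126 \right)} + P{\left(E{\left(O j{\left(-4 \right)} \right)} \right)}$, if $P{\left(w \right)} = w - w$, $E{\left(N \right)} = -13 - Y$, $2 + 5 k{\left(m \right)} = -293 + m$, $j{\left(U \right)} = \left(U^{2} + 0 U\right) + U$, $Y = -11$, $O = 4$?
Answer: $- \frac{421}{5} \approx -84.2$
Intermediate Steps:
$j{\left(U \right)} = U + U^{2}$ ($j{\left(U \right)} = \left(U^{2} + 0\right) + U = U^{2} + U = U + U^{2}$)
$k{\left(m \right)} = -59 + \frac{m}{5}$ ($k{\left(m \right)} = - \frac{2}{5} + \frac{-293 + m}{5} = - \frac{2}{5} + \left(- \frac{293}{5} + \frac{m}{5}\right) = -59 + \frac{m}{5}$)
$E{\left(N \right)} = -2$ ($E{\left(N \right)} = -13 - -11 = -13 + 11 = -2$)
$P{\left(w \right)} = 0$
$k{\left(-126 \right)} + P{\left(E{\left(O j{\left(-4 \right)} \right)} \right)} = \left(-59 + \frac{1}{5} \left(-126\right)\right) + 0 = \left(-59 - \frac{126}{5}\right) + 0 = - \frac{421}{5} + 0 = - \frac{421}{5}$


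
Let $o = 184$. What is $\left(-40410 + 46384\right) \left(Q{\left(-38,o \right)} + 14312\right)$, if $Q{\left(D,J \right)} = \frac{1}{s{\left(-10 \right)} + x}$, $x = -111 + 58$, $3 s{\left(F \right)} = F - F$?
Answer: $\frac{4531488090}{53} \approx 8.55 \cdot 10^{7}$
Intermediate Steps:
$s{\left(F \right)} = 0$ ($s{\left(F \right)} = \frac{F - F}{3} = \frac{1}{3} \cdot 0 = 0$)
$x = -53$
$Q{\left(D,J \right)} = - \frac{1}{53}$ ($Q{\left(D,J \right)} = \frac{1}{0 - 53} = \frac{1}{-53} = - \frac{1}{53}$)
$\left(-40410 + 46384\right) \left(Q{\left(-38,o \right)} + 14312\right) = \left(-40410 + 46384\right) \left(- \frac{1}{53} + 14312\right) = 5974 \cdot \frac{758535}{53} = \frac{4531488090}{53}$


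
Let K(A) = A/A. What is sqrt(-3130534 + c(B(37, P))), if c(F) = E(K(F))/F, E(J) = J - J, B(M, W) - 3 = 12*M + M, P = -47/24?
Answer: I*sqrt(3130534) ≈ 1769.3*I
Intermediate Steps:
P = -47/24 (P = -47*1/24 = -47/24 ≈ -1.9583)
K(A) = 1
B(M, W) = 3 + 13*M (B(M, W) = 3 + (12*M + M) = 3 + 13*M)
E(J) = 0
c(F) = 0 (c(F) = 0/F = 0)
sqrt(-3130534 + c(B(37, P))) = sqrt(-3130534 + 0) = sqrt(-3130534) = I*sqrt(3130534)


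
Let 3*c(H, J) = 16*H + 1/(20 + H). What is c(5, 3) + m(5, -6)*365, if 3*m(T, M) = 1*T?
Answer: 47626/75 ≈ 635.01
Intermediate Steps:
m(T, M) = T/3 (m(T, M) = (1*T)/3 = T/3)
c(H, J) = 1/(3*(20 + H)) + 16*H/3 (c(H, J) = (16*H + 1/(20 + H))/3 = (1/(20 + H) + 16*H)/3 = 1/(3*(20 + H)) + 16*H/3)
c(5, 3) + m(5, -6)*365 = (1 + 16*5**2 + 320*5)/(3*(20 + 5)) + ((1/3)*5)*365 = (1/3)*(1 + 16*25 + 1600)/25 + (5/3)*365 = (1/3)*(1/25)*(1 + 400 + 1600) + 1825/3 = (1/3)*(1/25)*2001 + 1825/3 = 667/25 + 1825/3 = 47626/75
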